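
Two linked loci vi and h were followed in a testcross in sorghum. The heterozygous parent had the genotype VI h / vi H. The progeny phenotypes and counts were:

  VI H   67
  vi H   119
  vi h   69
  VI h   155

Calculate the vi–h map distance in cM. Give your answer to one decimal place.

33.2 cM

The recombinant classes are VI H and vi h: 67 + 69 = 136.
Recombination frequency = 136/410 = 0.3317 ≈ 33.2%, i.e. 33.2 cM.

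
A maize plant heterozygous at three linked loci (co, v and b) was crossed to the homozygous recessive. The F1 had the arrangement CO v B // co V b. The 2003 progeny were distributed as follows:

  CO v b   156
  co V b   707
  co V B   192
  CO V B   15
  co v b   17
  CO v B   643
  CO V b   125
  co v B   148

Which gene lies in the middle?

The two rarest classes, CO V B and co v b, are the double crossovers. Comparing them with the parentals, only the v allele has switched, so v is the middle locus and the order is b – v – co.

v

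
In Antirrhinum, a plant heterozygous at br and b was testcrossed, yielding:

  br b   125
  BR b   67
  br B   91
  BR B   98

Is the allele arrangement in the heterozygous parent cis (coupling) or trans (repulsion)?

cis

The two most frequent classes are BR B (98) and br b (125); these are the parental (non-recombinant) types.
So the F1 carried BR B on one chromosome and br b on the other — the recessive alleles are on the same chromosome (cis / coupling).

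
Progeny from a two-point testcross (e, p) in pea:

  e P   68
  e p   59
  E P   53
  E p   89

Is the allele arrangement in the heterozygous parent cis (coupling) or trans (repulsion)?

The two most frequent classes are E p (89) and e P (68); these are the parental (non-recombinant) types.
So the F1 carried E p on one chromosome and e P on the other — the recessive alleles are on opposite chromosomes (trans / repulsion).

trans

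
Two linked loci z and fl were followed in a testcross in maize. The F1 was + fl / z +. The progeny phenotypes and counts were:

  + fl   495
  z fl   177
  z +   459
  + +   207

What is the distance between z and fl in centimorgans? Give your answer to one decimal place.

28.7 centimorgans

The recombinant classes are + + and z fl: 207 + 177 = 384.
Recombination frequency = 384/1338 = 0.2870 ≈ 28.7%, i.e. 28.7 centimorgans.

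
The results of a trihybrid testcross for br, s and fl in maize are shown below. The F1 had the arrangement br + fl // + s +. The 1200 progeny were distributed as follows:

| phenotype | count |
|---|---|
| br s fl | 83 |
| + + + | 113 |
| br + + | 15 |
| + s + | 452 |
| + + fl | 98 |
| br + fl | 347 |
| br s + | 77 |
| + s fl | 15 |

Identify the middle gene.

The two rarest classes, br + + and + s fl, are the double crossovers. Comparing them with the parentals, only the fl allele has switched, so fl is the middle locus and the order is s – fl – br.

fl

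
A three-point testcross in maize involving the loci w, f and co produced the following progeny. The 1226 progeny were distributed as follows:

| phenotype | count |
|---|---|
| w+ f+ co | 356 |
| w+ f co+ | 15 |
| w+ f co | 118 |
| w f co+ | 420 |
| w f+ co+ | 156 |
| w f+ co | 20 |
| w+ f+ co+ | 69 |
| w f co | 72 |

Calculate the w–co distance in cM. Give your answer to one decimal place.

The two most frequent reciprocal classes, w+ f+ co and w f co+, are the parental types, so the F1 was w+ f+ co / w f co+.
The two rarest classes, w f+ co and w+ f co+, are the double crossovers. Comparing them with the parentals, only the w allele has switched, so w is the middle locus and the order is f – w – co.
Crossovers in the w–co interval produce the single-crossover classes w+ f+ co+ and w f co (69 + 72 = 141) plus the double crossovers (35).
RF(w–co) = (141 + 35) / 1226 = 176/1226 = 0.1436 → 14.4 cM.

14.4 cM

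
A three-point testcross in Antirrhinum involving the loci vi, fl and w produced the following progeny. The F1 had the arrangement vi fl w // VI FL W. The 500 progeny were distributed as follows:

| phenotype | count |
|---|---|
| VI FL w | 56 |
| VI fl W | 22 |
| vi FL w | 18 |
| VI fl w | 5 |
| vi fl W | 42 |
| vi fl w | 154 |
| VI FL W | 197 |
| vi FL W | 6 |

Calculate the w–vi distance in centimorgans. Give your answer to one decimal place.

21.8 centimorgans

The two rarest classes, VI fl w and vi FL W, are the double crossovers. Comparing them with the parentals, only the vi allele has switched, so vi is the middle locus and the order is w – vi – fl.
Crossovers in the w–vi interval produce the single-crossover classes vi fl W and VI FL w (42 + 56 = 98) plus the double crossovers (11).
RF(w–vi) = (98 + 11) / 500 = 109/500 = 0.2180 → 21.8 centimorgans.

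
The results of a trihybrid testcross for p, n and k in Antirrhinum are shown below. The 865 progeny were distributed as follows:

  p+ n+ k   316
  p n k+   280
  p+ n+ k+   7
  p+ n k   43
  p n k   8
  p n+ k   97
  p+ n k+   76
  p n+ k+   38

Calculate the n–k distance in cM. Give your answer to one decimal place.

The two most frequent reciprocal classes, p+ n+ k and p n k+, are the parental types, so the F1 was p+ n+ k / p n k+.
The two rarest classes, p+ n+ k+ and p n k, are the double crossovers. Comparing them with the parentals, only the k allele has switched, so k is the middle locus and the order is n – k – p.
Crossovers in the n–k interval produce the single-crossover classes p+ n k and p n+ k+ (43 + 38 = 81) plus the double crossovers (15).
RF(n–k) = (81 + 15) / 865 = 96/865 = 0.1110 → 11.1 cM.

11.1 cM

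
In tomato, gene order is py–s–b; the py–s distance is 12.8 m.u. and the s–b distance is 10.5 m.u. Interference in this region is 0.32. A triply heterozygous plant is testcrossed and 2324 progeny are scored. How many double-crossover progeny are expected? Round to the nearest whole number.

21

Map distances give recombination frequencies of 0.128 and 0.105 for the two intervals.
With interference 0.32 (so coincidence = 0.68), expected double-crossover frequency = 0.128 × 0.105 × 0.68 = 0.00914.
Expected number = 0.00914 × 2324 = 21.24 ≈ 21.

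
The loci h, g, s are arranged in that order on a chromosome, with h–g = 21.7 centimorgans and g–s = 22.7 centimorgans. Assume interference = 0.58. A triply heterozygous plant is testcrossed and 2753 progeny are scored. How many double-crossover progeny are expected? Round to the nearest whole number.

Map distances give recombination frequencies of 0.217 and 0.227 for the two intervals.
With interference 0.58 (so coincidence = 0.42), expected double-crossover frequency = 0.217 × 0.227 × 0.42 = 0.02069.
Expected number = 0.02069 × 2753 = 56.96 ≈ 57.

57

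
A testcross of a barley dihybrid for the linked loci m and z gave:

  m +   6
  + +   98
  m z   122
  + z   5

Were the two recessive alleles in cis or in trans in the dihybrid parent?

cis

The two most frequent classes are + + (98) and m z (122); these are the parental (non-recombinant) types.
So the F1 carried + + on one chromosome and m z on the other — the recessive alleles are on the same chromosome (cis / coupling).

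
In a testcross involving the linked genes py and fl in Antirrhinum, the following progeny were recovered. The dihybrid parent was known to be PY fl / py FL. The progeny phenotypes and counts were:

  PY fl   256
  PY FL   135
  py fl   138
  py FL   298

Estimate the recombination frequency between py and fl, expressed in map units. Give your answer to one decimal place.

The recombinant classes are PY FL and py fl: 135 + 138 = 273.
Recombination frequency = 273/827 = 0.3301 ≈ 33.0%, i.e. 33.0 map units.

33.0 map units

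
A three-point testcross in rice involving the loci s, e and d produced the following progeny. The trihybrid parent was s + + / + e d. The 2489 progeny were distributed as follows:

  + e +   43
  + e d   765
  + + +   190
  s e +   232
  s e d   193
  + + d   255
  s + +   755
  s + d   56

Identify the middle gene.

The two rarest classes, s + d and + e +, are the double crossovers. Comparing them with the parentals, only the d allele has switched, so d is the middle locus and the order is e – d – s.

d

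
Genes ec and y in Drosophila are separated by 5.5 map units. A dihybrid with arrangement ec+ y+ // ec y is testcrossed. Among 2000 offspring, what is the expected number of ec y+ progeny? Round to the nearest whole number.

A map distance of 5.5 map units corresponds to a recombination frequency of 0.055.
The F1 is ec+ y+ / ec y, so ec y+ is a recombinant gamete class with expected frequency r/2 = 0.055/2 = 0.0275.
Expected number = 0.0275 × 2000 = 55.00 ≈ 55.

55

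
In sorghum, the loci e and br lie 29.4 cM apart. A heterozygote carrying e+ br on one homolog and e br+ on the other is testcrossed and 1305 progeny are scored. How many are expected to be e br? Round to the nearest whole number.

192

A map distance of 29.4 cM corresponds to a recombination frequency of 0.294.
The F1 is e+ br / e br+, so e br is a recombinant gamete class with expected frequency r/2 = 0.294/2 = 0.1470.
Expected number = 0.1470 × 1305 = 191.83 ≈ 192.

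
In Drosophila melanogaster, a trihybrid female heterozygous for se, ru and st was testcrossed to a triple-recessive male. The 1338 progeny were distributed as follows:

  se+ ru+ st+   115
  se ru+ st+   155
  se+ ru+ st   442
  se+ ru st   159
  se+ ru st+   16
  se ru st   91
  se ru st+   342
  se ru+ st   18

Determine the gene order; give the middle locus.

se

The two most frequent reciprocal classes, se ru st+ and se+ ru+ st, are the parental types, so the F1 was se ru st+ / se+ ru+ st.
The two rarest classes, se+ ru st+ and se ru+ st, are the double crossovers. Comparing them with the parentals, only the se allele has switched, so se is the middle locus and the order is ru – se – st.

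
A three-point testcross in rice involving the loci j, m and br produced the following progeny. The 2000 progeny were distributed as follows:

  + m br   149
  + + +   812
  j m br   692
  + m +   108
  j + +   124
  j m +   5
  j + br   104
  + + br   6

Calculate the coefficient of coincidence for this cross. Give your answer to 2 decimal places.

The two most frequent reciprocal classes, + + + and j m br, are the parental types, so the F1 was + + + / j m br.
The two rarest classes, + + br and j m +, are the double crossovers. Comparing them with the parentals, only the br allele has switched, so br is the middle locus and the order is m – br – j.
m–br: (212 + 11)/2000 = 0.1115; br–j: (273 + 11)/2000 = 0.1420.
Expected DCO frequency = 0.1115 × 0.1420 ≈ 0.01583; observed = 11/2000 ≈ 0.00550.
Coefficient of coincidence = 0.00550/0.01583 ≈ 0.35.

0.35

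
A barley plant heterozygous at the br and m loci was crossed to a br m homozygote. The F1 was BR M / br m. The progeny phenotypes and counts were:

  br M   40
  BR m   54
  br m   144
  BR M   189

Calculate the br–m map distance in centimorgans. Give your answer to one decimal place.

The recombinant classes are BR m and br M: 54 + 40 = 94.
Recombination frequency = 94/427 = 0.2201 ≈ 22.0%, i.e. 22.0 centimorgans.

22.0 centimorgans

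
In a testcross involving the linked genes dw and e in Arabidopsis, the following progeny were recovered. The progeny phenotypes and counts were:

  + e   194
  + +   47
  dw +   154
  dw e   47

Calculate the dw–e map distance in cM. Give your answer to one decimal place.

The two most frequent classes, + e (194) and dw + (154), are the parental types, so the F1 was + e / dw +.
The recombinant classes are + + and dw e: 47 + 47 = 94.
Recombination frequency = 94/442 = 0.2127 ≈ 21.3%, i.e. 21.3 cM.

21.3 cM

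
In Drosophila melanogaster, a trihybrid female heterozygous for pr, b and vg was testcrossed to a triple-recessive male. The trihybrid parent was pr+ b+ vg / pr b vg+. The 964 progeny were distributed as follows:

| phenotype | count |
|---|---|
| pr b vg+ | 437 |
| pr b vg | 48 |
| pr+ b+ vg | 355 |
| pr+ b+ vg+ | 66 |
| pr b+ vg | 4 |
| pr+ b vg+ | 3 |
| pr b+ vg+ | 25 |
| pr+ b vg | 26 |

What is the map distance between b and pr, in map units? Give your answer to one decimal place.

6.0 map units

The two rarest classes, pr b+ vg and pr+ b vg+, are the double crossovers. Comparing them with the parentals, only the pr allele has switched, so pr is the middle locus and the order is vg – pr – b.
Crossovers in the pr–b interval produce the single-crossover classes pr+ b vg and pr b+ vg+ (26 + 25 = 51) plus the double crossovers (7).
RF(pr–b) = (51 + 7) / 964 = 58/964 = 0.0602 → 6.0 map units.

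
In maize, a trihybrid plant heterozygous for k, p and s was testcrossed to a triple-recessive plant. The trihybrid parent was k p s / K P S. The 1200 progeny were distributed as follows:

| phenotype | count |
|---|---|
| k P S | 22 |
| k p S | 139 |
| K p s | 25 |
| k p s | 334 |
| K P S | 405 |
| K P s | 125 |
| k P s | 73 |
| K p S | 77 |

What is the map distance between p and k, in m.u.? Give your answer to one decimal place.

16.4 m.u.

The two rarest classes, K p s and k P S, are the double crossovers. Comparing them with the parentals, only the k allele has switched, so k is the middle locus and the order is p – k – s.
Crossovers in the p–k interval produce the single-crossover classes k P s and K p S (73 + 77 = 150) plus the double crossovers (47).
RF(p–k) = (150 + 47) / 1200 = 197/1200 = 0.1642 → 16.4 m.u.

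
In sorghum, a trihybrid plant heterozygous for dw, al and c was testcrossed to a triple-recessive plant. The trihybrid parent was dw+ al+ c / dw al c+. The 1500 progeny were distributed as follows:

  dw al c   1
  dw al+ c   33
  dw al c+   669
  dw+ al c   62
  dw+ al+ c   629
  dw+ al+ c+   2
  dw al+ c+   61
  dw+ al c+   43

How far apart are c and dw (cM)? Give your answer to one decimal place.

The two rarest classes, dw+ al+ c+ and dw al c, are the double crossovers. Comparing them with the parentals, only the c allele has switched, so c is the middle locus and the order is dw – c – al.
Crossovers in the dw–c interval produce the single-crossover classes dw al+ c and dw+ al c+ (33 + 43 = 76) plus the double crossovers (3).
RF(dw–c) = (76 + 3) / 1500 = 79/1500 = 0.0527 → 5.3 cM.

5.3 cM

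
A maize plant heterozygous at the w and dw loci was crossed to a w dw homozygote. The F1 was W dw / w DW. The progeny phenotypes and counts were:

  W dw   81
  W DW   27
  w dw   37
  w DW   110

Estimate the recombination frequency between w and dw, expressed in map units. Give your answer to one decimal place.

The recombinant classes are W DW and w dw: 27 + 37 = 64.
Recombination frequency = 64/255 = 0.2510 ≈ 25.1%, i.e. 25.1 map units.

25.1 map units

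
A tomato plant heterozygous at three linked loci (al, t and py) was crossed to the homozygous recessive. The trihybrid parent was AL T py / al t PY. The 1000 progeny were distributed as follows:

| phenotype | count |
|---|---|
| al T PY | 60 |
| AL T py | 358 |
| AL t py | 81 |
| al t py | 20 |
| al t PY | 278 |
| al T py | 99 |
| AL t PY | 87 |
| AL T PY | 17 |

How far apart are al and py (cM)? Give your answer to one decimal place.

The two rarest classes, AL T PY and al t py, are the double crossovers. Comparing them with the parentals, only the py allele has switched, so py is the middle locus and the order is t – py – al.
Crossovers in the py–al interval produce the single-crossover classes al T py and AL t PY (99 + 87 = 186) plus the double crossovers (37).
RF(py–al) = (186 + 37) / 1000 = 223/1000 = 0.2230 → 22.3 cM.

22.3 cM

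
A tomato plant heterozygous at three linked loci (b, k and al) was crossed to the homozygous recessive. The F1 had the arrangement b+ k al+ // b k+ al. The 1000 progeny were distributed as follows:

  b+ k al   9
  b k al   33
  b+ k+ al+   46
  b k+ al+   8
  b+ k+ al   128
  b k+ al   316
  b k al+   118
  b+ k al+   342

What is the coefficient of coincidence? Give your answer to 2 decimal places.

The two rarest classes, b+ k al and b k+ al+, are the double crossovers. Comparing them with the parentals, only the al allele has switched, so al is the middle locus and the order is k – al – b.
k–al: (79 + 17)/1000 = 0.0960; al–b: (246 + 17)/1000 = 0.2630.
Expected DCO frequency = 0.0960 × 0.2630 ≈ 0.02525; observed = 17/1000 ≈ 0.01700.
Coefficient of coincidence = 0.01700/0.02525 ≈ 0.67.

0.67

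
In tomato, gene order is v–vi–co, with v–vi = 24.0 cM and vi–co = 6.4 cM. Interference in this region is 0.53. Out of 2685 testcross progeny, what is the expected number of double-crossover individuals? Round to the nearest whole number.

19

Map distances give recombination frequencies of 0.240 and 0.064 for the two intervals.
With interference 0.53 (so coincidence = 0.47), expected double-crossover frequency = 0.240 × 0.064 × 0.47 = 0.00722.
Expected number = 0.00722 × 2685 = 19.38 ≈ 19.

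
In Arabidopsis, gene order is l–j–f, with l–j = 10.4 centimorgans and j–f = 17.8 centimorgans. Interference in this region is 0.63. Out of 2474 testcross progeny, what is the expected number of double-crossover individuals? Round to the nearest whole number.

17

Map distances give recombination frequencies of 0.104 and 0.178 for the two intervals.
With interference 0.63 (so coincidence = 0.37), expected double-crossover frequency = 0.104 × 0.178 × 0.37 = 0.00685.
Expected number = 0.00685 × 2474 = 16.95 ≈ 17.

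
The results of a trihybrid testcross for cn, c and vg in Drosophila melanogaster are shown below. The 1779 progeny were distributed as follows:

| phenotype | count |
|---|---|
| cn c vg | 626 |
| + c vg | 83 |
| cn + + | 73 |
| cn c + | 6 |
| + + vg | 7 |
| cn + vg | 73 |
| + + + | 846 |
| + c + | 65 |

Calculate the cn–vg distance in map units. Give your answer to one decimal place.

9.5 map units

The two most frequent reciprocal classes, cn c vg and + + +, are the parental types, so the F1 was cn c vg / + + +.
The two rarest classes, cn c + and + + vg, are the double crossovers. Comparing them with the parentals, only the vg allele has switched, so vg is the middle locus and the order is cn – vg – c.
Crossovers in the cn–vg interval produce the single-crossover classes + c vg and cn + + (83 + 73 = 156) plus the double crossovers (13).
RF(cn–vg) = (156 + 13) / 1779 = 169/1779 = 0.0950 → 9.5 map units.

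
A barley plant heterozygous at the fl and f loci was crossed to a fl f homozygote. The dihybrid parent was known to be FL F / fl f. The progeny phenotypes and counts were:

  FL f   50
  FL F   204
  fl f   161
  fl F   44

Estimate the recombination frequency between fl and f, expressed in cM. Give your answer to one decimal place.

20.5 cM

The recombinant classes are FL f and fl F: 50 + 44 = 94.
Recombination frequency = 94/459 = 0.2048 ≈ 20.5%, i.e. 20.5 cM.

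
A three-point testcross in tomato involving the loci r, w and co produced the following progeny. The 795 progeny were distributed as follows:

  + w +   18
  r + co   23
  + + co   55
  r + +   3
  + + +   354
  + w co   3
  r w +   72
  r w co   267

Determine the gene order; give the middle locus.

r

The two most frequent reciprocal classes, + + + and r w co, are the parental types, so the F1 was + + + / r w co.
The two rarest classes, r + + and + w co, are the double crossovers. Comparing them with the parentals, only the r allele has switched, so r is the middle locus and the order is co – r – w.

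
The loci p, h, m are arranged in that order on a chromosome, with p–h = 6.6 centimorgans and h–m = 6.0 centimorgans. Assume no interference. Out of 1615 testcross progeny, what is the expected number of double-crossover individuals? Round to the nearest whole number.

Map distances give recombination frequencies of 0.066 and 0.060 for the two intervals.
With no interference, expected double-crossover frequency = 0.066 × 0.060 = 0.00396.
Expected number = 0.00396 × 1615 = 6.40 ≈ 6.

6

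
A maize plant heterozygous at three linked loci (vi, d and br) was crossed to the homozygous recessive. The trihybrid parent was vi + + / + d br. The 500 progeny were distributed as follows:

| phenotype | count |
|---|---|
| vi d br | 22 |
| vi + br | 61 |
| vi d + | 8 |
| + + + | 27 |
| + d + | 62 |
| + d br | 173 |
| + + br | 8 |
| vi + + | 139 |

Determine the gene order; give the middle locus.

d

The two rarest classes, vi d + and + + br, are the double crossovers. Comparing them with the parentals, only the d allele has switched, so d is the middle locus and the order is br – d – vi.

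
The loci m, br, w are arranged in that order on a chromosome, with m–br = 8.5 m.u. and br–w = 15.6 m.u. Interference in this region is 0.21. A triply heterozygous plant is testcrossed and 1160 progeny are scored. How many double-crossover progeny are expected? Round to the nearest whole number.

12

Map distances give recombination frequencies of 0.085 and 0.156 for the two intervals.
With interference 0.21 (so coincidence = 0.79), expected double-crossover frequency = 0.085 × 0.156 × 0.79 = 0.01048.
Expected number = 0.01048 × 1160 = 12.15 ≈ 12.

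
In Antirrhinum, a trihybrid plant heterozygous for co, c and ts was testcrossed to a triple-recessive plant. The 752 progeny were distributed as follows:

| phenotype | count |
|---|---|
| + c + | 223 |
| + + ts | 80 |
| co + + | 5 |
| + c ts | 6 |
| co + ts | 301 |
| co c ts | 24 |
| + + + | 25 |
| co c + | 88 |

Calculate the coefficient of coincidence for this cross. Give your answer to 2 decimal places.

0.77

The two most frequent reciprocal classes, co + ts and + c +, are the parental types, so the F1 was co + ts / + c +.
The two rarest classes, co + + and + c ts, are the double crossovers. Comparing them with the parentals, only the ts allele has switched, so ts is the middle locus and the order is co – ts – c.
co–ts: (168 + 11)/752 = 0.2380; ts–c: (49 + 11)/752 = 0.0798.
Expected DCO frequency = 0.2380 × 0.0798 ≈ 0.01899; observed = 11/752 ≈ 0.01463.
Coefficient of coincidence = 0.01463/0.01899 ≈ 0.77.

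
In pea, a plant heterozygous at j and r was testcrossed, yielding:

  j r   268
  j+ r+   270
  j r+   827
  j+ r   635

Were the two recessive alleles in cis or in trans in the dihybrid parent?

The two most frequent classes are j+ r (635) and j r+ (827); these are the parental (non-recombinant) types.
So the F1 carried j+ r on one chromosome and j r+ on the other — the recessive alleles are on opposite chromosomes (trans / repulsion).

trans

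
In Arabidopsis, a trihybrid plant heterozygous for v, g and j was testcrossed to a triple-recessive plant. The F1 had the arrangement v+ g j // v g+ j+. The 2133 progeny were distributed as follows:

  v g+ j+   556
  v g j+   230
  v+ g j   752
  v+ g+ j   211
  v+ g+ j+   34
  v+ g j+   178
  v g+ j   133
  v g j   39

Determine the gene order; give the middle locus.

v

The two rarest classes, v g j and v+ g+ j+, are the double crossovers. Comparing them with the parentals, only the v allele has switched, so v is the middle locus and the order is j – v – g.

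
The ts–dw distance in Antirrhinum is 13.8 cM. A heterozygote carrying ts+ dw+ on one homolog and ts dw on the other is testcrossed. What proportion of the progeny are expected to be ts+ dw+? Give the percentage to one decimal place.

A map distance of 13.8 cM corresponds to a recombination frequency of 0.138.
The F1 is ts+ dw+ / ts dw, so ts+ dw+ is a parental gamete class with expected frequency (1 − r)/2 = 0.862/2 = 0.4310.
That is 0.4310 = 43.1% of the progeny.

43.1%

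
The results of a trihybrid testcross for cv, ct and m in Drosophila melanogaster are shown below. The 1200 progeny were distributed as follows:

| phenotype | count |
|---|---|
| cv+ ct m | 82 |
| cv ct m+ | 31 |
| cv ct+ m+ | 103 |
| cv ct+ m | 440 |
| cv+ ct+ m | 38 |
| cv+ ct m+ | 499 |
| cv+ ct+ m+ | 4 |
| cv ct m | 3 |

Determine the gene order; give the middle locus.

ct

The two most frequent reciprocal classes, cv+ ct m+ and cv ct+ m, are the parental types, so the F1 was cv+ ct m+ / cv ct+ m.
The two rarest classes, cv+ ct+ m+ and cv ct m, are the double crossovers. Comparing them with the parentals, only the ct allele has switched, so ct is the middle locus and the order is m – ct – cv.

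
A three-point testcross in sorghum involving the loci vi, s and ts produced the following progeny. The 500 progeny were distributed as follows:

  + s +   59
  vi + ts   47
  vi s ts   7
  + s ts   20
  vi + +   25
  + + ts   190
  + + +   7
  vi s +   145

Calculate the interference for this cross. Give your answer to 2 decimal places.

The two most frequent reciprocal classes, vi s + and + + ts, are the parental types, so the F1 was vi s + / + + ts.
The two rarest classes, vi s ts and + + +, are the double crossovers. Comparing them with the parentals, only the ts allele has switched, so ts is the middle locus and the order is vi – ts – s.
vi–ts: (106 + 14)/500 = 0.2400; ts–s: (45 + 14)/500 = 0.1180.
Expected DCO frequency = 0.2400 × 0.1180 ≈ 0.02832; observed = 14/500 ≈ 0.02800.
Coefficient of coincidence = 0.02800/0.02832 ≈ 0.99; interference = 1 − 0.99 = 0.01.

0.01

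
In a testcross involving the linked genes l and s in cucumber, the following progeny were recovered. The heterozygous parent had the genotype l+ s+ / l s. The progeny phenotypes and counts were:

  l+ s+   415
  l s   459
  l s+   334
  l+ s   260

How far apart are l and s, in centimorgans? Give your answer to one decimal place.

The recombinant classes are l+ s and l s+: 260 + 334 = 594.
Recombination frequency = 594/1468 = 0.4046 ≈ 40.5%, i.e. 40.5 centimorgans.

40.5 centimorgans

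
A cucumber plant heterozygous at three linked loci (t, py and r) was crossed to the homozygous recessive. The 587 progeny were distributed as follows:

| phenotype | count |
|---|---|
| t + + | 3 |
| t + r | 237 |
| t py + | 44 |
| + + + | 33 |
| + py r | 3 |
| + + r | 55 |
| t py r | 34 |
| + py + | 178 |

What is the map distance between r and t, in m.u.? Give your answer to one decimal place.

17.9 m.u.

The two most frequent reciprocal classes, + py + and t + r, are the parental types, so the F1 was + py + / t + r.
The two rarest classes, + py r and t + +, are the double crossovers. Comparing them with the parentals, only the r allele has switched, so r is the middle locus and the order is t – r – py.
Crossovers in the t–r interval produce the single-crossover classes t py + and + + r (44 + 55 = 99) plus the double crossovers (6).
RF(t–r) = (99 + 6) / 587 = 105/587 = 0.1789 → 17.9 m.u.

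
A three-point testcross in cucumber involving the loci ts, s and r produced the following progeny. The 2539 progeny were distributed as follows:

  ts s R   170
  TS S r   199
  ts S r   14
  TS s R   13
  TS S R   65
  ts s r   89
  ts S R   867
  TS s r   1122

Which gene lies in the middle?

r

The two most frequent reciprocal classes, ts S R and TS s r, are the parental types, so the F1 was ts S R / TS s r.
The two rarest classes, ts S r and TS s R, are the double crossovers. Comparing them with the parentals, only the r allele has switched, so r is the middle locus and the order is s – r – ts.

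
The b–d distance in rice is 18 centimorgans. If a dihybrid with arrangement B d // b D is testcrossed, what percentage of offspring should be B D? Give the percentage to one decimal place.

9.0%

A map distance of 18 centimorgans corresponds to a recombination frequency of 0.180.
The F1 is B d / b D, so B D is a recombinant gamete class with expected frequency r/2 = 0.180/2 = 0.0900.
That is 0.0900 = 9.0% of the progeny.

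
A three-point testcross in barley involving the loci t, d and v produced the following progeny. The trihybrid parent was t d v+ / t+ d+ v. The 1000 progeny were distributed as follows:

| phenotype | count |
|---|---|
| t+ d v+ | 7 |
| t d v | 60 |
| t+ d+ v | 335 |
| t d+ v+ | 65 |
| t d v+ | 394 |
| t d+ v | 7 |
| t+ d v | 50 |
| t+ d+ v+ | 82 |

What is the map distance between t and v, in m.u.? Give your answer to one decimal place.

15.6 m.u.

The two rarest classes, t+ d v+ and t d+ v, are the double crossovers. Comparing them with the parentals, only the t allele has switched, so t is the middle locus and the order is d – t – v.
Crossovers in the t–v interval produce the single-crossover classes t d v and t+ d+ v+ (60 + 82 = 142) plus the double crossovers (14).
RF(t–v) = (142 + 14) / 1000 = 156/1000 = 0.1560 → 15.6 m.u.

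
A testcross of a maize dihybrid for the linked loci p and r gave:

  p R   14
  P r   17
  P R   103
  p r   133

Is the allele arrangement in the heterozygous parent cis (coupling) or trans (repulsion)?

The two most frequent classes are P R (103) and p r (133); these are the parental (non-recombinant) types.
So the F1 carried P R on one chromosome and p r on the other — the recessive alleles are on the same chromosome (cis / coupling).

cis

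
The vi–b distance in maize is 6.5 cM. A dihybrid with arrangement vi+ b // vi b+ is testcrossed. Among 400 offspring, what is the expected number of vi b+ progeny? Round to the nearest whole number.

187

A map distance of 6.5 cM corresponds to a recombination frequency of 0.065.
The F1 is vi+ b / vi b+, so vi b+ is a parental gamete class with expected frequency (1 − r)/2 = 0.935/2 = 0.4675.
Expected number = 0.4675 × 400 = 187.00 ≈ 187.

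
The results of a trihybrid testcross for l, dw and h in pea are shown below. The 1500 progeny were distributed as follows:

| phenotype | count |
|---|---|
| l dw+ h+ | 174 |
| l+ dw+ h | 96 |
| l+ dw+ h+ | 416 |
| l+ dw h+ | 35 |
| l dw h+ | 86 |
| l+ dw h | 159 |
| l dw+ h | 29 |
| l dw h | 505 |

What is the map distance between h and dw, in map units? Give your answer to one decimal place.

The two most frequent reciprocal classes, l dw h and l+ dw+ h+, are the parental types, so the F1 was l dw h / l+ dw+ h+.
The two rarest classes, l dw+ h and l+ dw h+, are the double crossovers. Comparing them with the parentals, only the dw allele has switched, so dw is the middle locus and the order is l – dw – h.
Crossovers in the dw–h interval produce the single-crossover classes l dw h+ and l+ dw+ h (86 + 96 = 182) plus the double crossovers (64).
RF(dw–h) = (182 + 64) / 1500 = 246/1500 = 0.1640 → 16.4 map units.

16.4 map units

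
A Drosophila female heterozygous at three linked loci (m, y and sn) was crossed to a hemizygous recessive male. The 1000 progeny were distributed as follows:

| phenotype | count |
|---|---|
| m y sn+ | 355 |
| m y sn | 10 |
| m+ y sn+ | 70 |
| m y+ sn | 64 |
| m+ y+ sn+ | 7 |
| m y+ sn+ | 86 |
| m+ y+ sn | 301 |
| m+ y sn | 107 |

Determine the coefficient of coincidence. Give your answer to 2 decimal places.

0.54

The two most frequent reciprocal classes, m+ y+ sn and m y sn+, are the parental types, so the F1 was m+ y+ sn / m y sn+.
The two rarest classes, m+ y+ sn+ and m y sn, are the double crossovers. Comparing them with the parentals, only the sn allele has switched, so sn is the middle locus and the order is m – sn – y.
m–sn: (134 + 17)/1000 = 0.1510; sn–y: (193 + 17)/1000 = 0.2100.
Expected DCO frequency = 0.1510 × 0.2100 ≈ 0.03171; observed = 17/1000 ≈ 0.01700.
Coefficient of coincidence = 0.01700/0.03171 ≈ 0.54.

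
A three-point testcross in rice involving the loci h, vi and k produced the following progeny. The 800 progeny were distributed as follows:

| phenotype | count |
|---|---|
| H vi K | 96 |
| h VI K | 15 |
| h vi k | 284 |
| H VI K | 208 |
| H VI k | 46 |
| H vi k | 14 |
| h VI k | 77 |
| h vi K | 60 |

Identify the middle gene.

The two most frequent reciprocal classes, h vi k and H VI K, are the parental types, so the F1 was h vi k / H VI K.
The two rarest classes, H vi k and h VI K, are the double crossovers. Comparing them with the parentals, only the h allele has switched, so h is the middle locus and the order is k – h – vi.

h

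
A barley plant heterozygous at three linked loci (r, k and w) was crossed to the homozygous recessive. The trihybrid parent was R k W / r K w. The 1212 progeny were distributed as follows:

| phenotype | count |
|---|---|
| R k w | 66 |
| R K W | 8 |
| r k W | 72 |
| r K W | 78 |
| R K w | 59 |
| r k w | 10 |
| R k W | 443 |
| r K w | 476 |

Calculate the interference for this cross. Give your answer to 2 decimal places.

The two rarest classes, R K W and r k w, are the double crossovers. Comparing them with the parentals, only the k allele has switched, so k is the middle locus and the order is w – k – r.
w–k: (144 + 18)/1212 = 0.1337; k–r: (131 + 18)/1212 = 0.1229.
Expected DCO frequency = 0.1337 × 0.1229 ≈ 0.01643; observed = 18/1212 ≈ 0.01485.
Coefficient of coincidence = 0.01485/0.01643 ≈ 0.90; interference = 1 − 0.90 = 0.10.

0.10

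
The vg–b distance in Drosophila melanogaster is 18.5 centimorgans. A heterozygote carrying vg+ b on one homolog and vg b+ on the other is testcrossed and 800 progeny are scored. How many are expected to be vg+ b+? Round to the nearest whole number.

A map distance of 18.5 centimorgans corresponds to a recombination frequency of 0.185.
The F1 is vg+ b / vg b+, so vg+ b+ is a recombinant gamete class with expected frequency r/2 = 0.185/2 = 0.0925.
Expected number = 0.0925 × 800 = 74.00 ≈ 74.

74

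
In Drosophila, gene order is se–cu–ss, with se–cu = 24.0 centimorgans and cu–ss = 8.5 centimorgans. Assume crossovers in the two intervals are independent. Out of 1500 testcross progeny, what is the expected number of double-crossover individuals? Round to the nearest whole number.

Map distances give recombination frequencies of 0.240 and 0.085 for the two intervals.
With no interference, expected double-crossover frequency = 0.240 × 0.085 = 0.02040.
Expected number = 0.02040 × 1500 = 30.60 ≈ 31.

31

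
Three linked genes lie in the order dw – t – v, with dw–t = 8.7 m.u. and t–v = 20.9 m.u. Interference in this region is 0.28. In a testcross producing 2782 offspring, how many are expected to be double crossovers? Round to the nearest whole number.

Map distances give recombination frequencies of 0.087 and 0.209 for the two intervals.
With interference 0.28 (so coincidence = 0.72), expected double-crossover frequency = 0.087 × 0.209 × 0.72 = 0.01309.
Expected number = 0.01309 × 2782 = 36.42 ≈ 36.

36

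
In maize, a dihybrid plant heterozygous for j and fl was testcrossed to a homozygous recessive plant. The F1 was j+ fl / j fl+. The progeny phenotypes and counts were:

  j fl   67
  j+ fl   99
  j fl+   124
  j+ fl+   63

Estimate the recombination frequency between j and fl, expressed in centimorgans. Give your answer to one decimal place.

36.8 centimorgans

The recombinant classes are j+ fl+ and j fl: 63 + 67 = 130.
Recombination frequency = 130/353 = 0.3683 ≈ 36.8%, i.e. 36.8 centimorgans.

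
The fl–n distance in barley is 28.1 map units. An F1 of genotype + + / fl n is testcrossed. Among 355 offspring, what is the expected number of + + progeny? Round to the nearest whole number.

128

A map distance of 28.1 map units corresponds to a recombination frequency of 0.281.
The F1 is + + / fl n, so + + is a parental gamete class with expected frequency (1 − r)/2 = 0.719/2 = 0.3595.
Expected number = 0.3595 × 355 = 127.62 ≈ 128.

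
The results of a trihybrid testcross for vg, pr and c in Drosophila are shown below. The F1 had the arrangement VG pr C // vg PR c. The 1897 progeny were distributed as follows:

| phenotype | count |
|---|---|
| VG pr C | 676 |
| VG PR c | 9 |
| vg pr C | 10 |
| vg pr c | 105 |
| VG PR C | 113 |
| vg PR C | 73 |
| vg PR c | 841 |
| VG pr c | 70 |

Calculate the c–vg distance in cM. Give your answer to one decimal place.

8.5 cM

The two rarest classes, vg pr C and VG PR c, are the double crossovers. Comparing them with the parentals, only the vg allele has switched, so vg is the middle locus and the order is c – vg – pr.
Crossovers in the c–vg interval produce the single-crossover classes VG pr c and vg PR C (70 + 73 = 143) plus the double crossovers (19).
RF(c–vg) = (143 + 19) / 1897 = 162/1897 = 0.0854 → 8.5 cM.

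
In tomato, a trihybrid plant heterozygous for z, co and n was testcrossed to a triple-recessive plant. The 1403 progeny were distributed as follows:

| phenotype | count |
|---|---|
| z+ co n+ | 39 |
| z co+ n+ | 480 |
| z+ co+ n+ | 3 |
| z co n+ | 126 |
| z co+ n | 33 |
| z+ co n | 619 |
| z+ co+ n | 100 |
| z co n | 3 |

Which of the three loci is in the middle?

The two most frequent reciprocal classes, z co+ n+ and z+ co n, are the parental types, so the F1 was z co+ n+ / z+ co n.
The two rarest classes, z+ co+ n+ and z co n, are the double crossovers. Comparing them with the parentals, only the z allele has switched, so z is the middle locus and the order is co – z – n.

z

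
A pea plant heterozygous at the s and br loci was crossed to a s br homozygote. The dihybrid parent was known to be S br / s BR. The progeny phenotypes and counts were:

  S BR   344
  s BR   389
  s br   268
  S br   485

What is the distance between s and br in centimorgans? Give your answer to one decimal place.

41.2 centimorgans

The recombinant classes are S BR and s br: 344 + 268 = 612.
Recombination frequency = 612/1486 = 0.4118 ≈ 41.2%, i.e. 41.2 centimorgans.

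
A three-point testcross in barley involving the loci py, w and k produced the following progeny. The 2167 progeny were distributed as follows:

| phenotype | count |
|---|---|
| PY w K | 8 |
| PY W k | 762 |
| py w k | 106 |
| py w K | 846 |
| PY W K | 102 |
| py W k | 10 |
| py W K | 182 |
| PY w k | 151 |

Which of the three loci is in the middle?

The two most frequent reciprocal classes, py w K and PY W k, are the parental types, so the F1 was py w K / PY W k.
The two rarest classes, PY w K and py W k, are the double crossovers. Comparing them with the parentals, only the py allele has switched, so py is the middle locus and the order is k – py – w.

py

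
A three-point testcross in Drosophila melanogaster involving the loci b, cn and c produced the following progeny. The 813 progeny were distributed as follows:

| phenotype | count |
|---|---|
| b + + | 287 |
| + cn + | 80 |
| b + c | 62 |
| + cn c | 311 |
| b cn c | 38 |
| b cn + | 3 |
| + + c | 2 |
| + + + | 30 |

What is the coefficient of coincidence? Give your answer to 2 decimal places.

0.38

The two most frequent reciprocal classes, + cn c and b + +, are the parental types, so the F1 was + cn c / b + +.
The two rarest classes, + + c and b cn +, are the double crossovers. Comparing them with the parentals, only the cn allele has switched, so cn is the middle locus and the order is c – cn – b.
c–cn: (142 + 5)/813 = 0.1808; cn–b: (68 + 5)/813 = 0.0898.
Expected DCO frequency = 0.1808 × 0.0898 ≈ 0.01624; observed = 5/813 ≈ 0.00615.
Coefficient of coincidence = 0.00615/0.01624 ≈ 0.38.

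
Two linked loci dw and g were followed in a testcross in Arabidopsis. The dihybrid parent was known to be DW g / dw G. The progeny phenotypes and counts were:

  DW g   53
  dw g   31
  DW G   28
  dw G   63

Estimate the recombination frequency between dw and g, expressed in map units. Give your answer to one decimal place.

The recombinant classes are DW G and dw g: 28 + 31 = 59.
Recombination frequency = 59/175 = 0.3371 ≈ 33.7%, i.e. 33.7 map units.

33.7 map units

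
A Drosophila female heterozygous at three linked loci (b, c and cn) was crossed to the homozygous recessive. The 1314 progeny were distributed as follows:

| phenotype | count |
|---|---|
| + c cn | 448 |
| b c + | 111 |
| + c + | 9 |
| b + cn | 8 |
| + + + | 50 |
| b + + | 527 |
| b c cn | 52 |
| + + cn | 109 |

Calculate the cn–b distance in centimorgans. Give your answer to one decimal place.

The two most frequent reciprocal classes, b + + and + c cn, are the parental types, so the F1 was b + + / + c cn.
The two rarest classes, b + cn and + c +, are the double crossovers. Comparing them with the parentals, only the cn allele has switched, so cn is the middle locus and the order is c – cn – b.
Crossovers in the cn–b interval produce the single-crossover classes + + + and b c cn (50 + 52 = 102) plus the double crossovers (17).
RF(cn–b) = (102 + 17) / 1314 = 119/1314 = 0.0906 → 9.1 centimorgans.

9.1 centimorgans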